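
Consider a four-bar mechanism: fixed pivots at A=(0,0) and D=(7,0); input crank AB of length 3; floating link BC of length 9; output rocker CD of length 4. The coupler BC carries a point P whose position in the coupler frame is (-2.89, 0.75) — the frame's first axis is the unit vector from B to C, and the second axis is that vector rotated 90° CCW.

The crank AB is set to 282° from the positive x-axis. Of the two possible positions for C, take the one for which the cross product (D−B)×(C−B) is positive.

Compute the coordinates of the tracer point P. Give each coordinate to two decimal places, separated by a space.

-1.81 -4.66

A=(0,0), D=(7.00,0)
B = A + 3.00·(cos282°, sin282°) = (0.6237, -2.9344)
|BD| = 7.0191
circle(B,9.00) ∩ circle(D,4.00): a=8.1398, h=3.8398
  candidates: C₊=(6.4128,3.9567) cross=26.952; C₋=(9.6233,-3.0196) cross=-26.952
  mode + wants cross > 0 → take C=(6.4128,3.9567) (cross=26.952)
ex = (C−B)/|BC| = (0.6432,0.7657); ey = (-0.7657,0.6432)
P = B + -2.89·ex + 0.75·ey = (-1.8094,-4.6648)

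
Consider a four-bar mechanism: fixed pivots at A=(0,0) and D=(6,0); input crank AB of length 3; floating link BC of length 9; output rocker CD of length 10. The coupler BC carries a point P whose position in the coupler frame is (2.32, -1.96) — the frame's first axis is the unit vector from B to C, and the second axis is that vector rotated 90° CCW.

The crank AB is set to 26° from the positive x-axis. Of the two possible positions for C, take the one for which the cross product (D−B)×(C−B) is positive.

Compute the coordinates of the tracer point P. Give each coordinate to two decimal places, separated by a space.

A=(0,0), D=(6.00,0)
B = A + 3.00·(cos26°, sin26°) = (2.6964, 1.3151)
|BD| = 3.5558
circle(B,9.00) ∩ circle(D,10.00): a=-0.8938, h=8.9555
  candidates: C₊=(5.1782,9.9662) cross=31.844; C₋=(-1.4463,-6.6748) cross=-31.844
  mode + wants cross > 0 → take C=(5.1782,9.9662) (cross=31.844)
ex = (C−B)/|BC| = (0.2758,0.9612); ey = (-0.9612,0.2758)
P = B + 2.32·ex + -1.96·ey = (5.2201,3.0047)

5.22 3.00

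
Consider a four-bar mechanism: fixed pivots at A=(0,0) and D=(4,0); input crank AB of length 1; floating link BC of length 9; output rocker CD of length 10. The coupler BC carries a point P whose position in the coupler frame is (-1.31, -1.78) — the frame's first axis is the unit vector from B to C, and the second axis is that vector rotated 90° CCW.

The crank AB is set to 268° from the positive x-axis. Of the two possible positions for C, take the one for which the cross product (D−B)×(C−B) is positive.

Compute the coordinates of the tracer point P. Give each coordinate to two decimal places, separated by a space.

2.03 -1.80

A=(0,0), D=(4.00,0)
B = A + 1.00·(cos268°, sin268°) = (-0.0349, -0.9994)
|BD| = 4.1568
circle(B,9.00) ∩ circle(D,10.00): a=-0.2070, h=8.9976
  candidates: C₊=(-2.3990,7.6846) cross=37.402; C₋=(1.9274,-9.7829) cross=-37.402
  mode + wants cross > 0 → take C=(-2.3990,7.6846) (cross=37.402)
ex = (C−B)/|BC| = (-0.2627,0.9649); ey = (-0.9649,-0.2627)
P = B + -1.31·ex + -1.78·ey = (2.0267,-1.7958)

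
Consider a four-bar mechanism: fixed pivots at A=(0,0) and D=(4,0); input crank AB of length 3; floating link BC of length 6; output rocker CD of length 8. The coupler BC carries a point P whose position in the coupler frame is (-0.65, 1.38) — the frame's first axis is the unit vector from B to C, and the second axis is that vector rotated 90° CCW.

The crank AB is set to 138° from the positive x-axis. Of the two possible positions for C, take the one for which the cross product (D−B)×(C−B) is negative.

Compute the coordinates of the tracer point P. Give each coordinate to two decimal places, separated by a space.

-0.78 2.49

A=(0,0), D=(4.00,0)
B = A + 3.00·(cos138°, sin138°) = (-2.2294, 2.0074)
|BD| = 6.5449
circle(B,6.00) ∩ circle(D,8.00): a=1.1334, h=5.8920
  candidates: C₊=(0.6564,7.2678) cross=38.562; C₋=(-2.9578,-3.9482) cross=-38.562
  mode - wants cross < 0 → take C=(-2.9578,-3.9482) (cross=-38.562)
ex = (C−B)/|BC| = (-0.1214,-0.9926); ey = (0.9926,-0.1214)
P = B + -0.65·ex + 1.38·ey = (-0.7807,2.4851)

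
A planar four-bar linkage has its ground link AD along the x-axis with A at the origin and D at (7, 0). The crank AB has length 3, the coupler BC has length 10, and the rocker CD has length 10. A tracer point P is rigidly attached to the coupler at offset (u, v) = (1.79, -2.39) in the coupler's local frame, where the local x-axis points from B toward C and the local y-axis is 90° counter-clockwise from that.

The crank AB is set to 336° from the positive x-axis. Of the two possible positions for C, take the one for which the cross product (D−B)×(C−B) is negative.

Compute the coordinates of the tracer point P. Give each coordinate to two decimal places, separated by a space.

1.51 -3.94

A=(0,0), D=(7.00,0)
B = A + 3.00·(cos336°, sin336°) = (2.7406, -1.2202)
|BD| = 4.4307
circle(B,10.00) ∩ circle(D,10.00): a=2.2153, h=9.7515
  candidates: C₊=(2.1848,8.7643) cross=43.206; C₋=(7.5559,-9.9845) cross=-43.206
  mode - wants cross < 0 → take C=(7.5559,-9.9845) (cross=-43.206)
ex = (C−B)/|BC| = (0.4815,-0.8764); ey = (0.8764,0.4815)
P = B + 1.79·ex + -2.39·ey = (1.5079,-3.9399)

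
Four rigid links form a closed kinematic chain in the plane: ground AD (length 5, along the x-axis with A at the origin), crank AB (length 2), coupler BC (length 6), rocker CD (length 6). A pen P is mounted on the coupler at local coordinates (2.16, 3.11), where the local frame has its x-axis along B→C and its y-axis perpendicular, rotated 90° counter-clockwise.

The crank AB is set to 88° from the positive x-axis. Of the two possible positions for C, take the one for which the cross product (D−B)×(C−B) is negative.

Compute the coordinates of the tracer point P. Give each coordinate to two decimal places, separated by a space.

A=(0,0), D=(5.00,0)
B = A + 2.00·(cos88°, sin88°) = (0.0698, 1.9988)
|BD| = 5.3200
circle(B,6.00) ∩ circle(D,6.00): a=2.6600, h=5.3782
  candidates: C₊=(4.5555,5.9835) cross=28.612; C₋=(0.5143,-3.9847) cross=-28.612
  mode - wants cross < 0 → take C=(0.5143,-3.9847) (cross=-28.612)
ex = (C−B)/|BC| = (0.0741,-0.9973); ey = (0.9973,0.0741)
P = B + 2.16·ex + 3.11·ey = (3.3313,0.0751)

3.33 0.08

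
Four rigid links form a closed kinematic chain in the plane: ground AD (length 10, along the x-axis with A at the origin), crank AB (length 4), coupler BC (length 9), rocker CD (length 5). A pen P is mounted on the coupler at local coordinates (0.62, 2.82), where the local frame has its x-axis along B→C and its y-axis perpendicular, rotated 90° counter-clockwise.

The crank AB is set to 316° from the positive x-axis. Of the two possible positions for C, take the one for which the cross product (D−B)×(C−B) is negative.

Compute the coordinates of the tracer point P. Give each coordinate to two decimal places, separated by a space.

4.09 -0.16

A=(0,0), D=(10.00,0)
B = A + 4.00·(cos316°, sin316°) = (2.8774, -2.7786)
|BD| = 7.6454
circle(B,9.00) ∩ circle(D,5.00): a=7.4850, h=4.9974
  candidates: C₊=(8.0343,4.5974) cross=38.208; C₋=(11.6668,-4.7140) cross=-38.208
  mode - wants cross < 0 → take C=(11.6668,-4.7140) (cross=-38.208)
ex = (C−B)/|BC| = (0.9766,-0.2150); ey = (0.2150,0.9766)
P = B + 0.62·ex + 2.82·ey = (4.0893,-0.1579)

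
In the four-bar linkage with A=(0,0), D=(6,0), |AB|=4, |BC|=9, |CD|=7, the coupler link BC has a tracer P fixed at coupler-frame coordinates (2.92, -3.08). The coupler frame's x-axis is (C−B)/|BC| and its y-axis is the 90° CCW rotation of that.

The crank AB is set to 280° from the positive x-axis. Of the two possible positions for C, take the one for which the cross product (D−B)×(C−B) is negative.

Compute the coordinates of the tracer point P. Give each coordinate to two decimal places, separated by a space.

A=(0,0), D=(6.00,0)
B = A + 4.00·(cos280°, sin280°) = (0.6946, -3.9392)
|BD| = 6.6079
circle(B,9.00) ∩ circle(D,7.00): a=5.7253, h=6.9441
  candidates: C₊=(1.1517,5.0492) cross=45.886; C₋=(9.4310,-6.1015) cross=-45.886
  mode - wants cross < 0 → take C=(9.4310,-6.1015) (cross=-45.886)
ex = (C−B)/|BC| = (0.9707,-0.2403); ey = (0.2403,0.9707)
P = B + 2.92·ex + -3.08·ey = (2.7891,-7.6306)

2.79 -7.63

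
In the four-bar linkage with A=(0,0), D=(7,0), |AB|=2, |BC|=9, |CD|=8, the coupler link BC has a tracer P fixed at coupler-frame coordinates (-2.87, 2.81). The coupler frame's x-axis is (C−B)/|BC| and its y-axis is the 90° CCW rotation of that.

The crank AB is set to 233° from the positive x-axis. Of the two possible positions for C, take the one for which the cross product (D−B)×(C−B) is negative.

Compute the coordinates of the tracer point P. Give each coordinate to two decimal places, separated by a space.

-1.34 2.42

A=(0,0), D=(7.00,0)
B = A + 2.00·(cos233°, sin233°) = (-1.2036, -1.5973)
|BD| = 8.3577
circle(B,9.00) ∩ circle(D,8.00): a=5.1959, h=7.3487
  candidates: C₊=(2.4920,6.6090) cross=61.418; C₋=(5.3009,-7.8175) cross=-61.418
  mode - wants cross < 0 → take C=(5.3009,-7.8175) (cross=-61.418)
ex = (C−B)/|BC| = (0.7227,-0.6911); ey = (0.6911,0.7227)
P = B + -2.87·ex + 2.81·ey = (-1.3358,2.4171)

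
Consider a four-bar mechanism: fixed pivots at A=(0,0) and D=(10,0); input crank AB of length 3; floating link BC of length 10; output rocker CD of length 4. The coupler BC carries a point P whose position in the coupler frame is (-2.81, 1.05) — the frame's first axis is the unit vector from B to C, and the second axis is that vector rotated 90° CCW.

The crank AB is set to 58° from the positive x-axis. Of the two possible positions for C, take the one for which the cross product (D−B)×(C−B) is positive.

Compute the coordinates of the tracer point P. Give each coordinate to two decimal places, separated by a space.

A=(0,0), D=(10.00,0)
B = A + 3.00·(cos58°, sin58°) = (1.5898, 2.5441)
|BD| = 8.7866
circle(B,10.00) ∩ circle(D,4.00): a=9.1733, h=3.9813
  candidates: C₊=(11.5229,3.6988) cross=34.982; C₋=(9.2173,-3.9227) cross=-34.982
  mode + wants cross > 0 → take C=(11.5229,3.6988) (cross=34.982)
ex = (C−B)/|BC| = (0.9933,0.1155); ey = (-0.1155,0.9933)
P = B + -2.81·ex + 1.05·ey = (-1.3227,3.2627)

-1.32 3.26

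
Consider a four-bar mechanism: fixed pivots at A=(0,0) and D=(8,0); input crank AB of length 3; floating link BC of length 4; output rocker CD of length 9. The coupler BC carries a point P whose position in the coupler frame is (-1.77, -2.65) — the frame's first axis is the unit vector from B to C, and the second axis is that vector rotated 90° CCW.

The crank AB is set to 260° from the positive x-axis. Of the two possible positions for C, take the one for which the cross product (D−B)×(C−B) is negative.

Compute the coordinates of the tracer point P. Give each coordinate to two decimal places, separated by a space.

A=(0,0), D=(8.00,0)
B = A + 3.00·(cos260°, sin260°) = (-0.5209, -2.9544)
|BD| = 9.0186
circle(B,4.00) ∩ circle(D,9.00): a=0.9056, h=3.8961
  candidates: C₊=(-0.9416,1.0234) cross=35.138; C₋=(1.6111,-6.3389) cross=-35.138
  mode - wants cross < 0 → take C=(1.6111,-6.3389) (cross=-35.138)
ex = (C−B)/|BC| = (0.5330,-0.8461); ey = (0.8461,0.5330)
P = B + -1.77·ex + -2.65·ey = (-3.7066,-2.8693)

-3.71 -2.87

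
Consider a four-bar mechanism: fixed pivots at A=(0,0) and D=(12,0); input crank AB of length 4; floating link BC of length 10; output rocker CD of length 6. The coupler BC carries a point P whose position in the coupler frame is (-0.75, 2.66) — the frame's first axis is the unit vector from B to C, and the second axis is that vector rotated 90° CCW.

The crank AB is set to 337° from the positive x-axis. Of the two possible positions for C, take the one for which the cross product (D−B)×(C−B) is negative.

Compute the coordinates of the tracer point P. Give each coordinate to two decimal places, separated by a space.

A=(0,0), D=(12.00,0)
B = A + 4.00·(cos337°, sin337°) = (3.6820, -1.5629)
|BD| = 8.4635
circle(B,10.00) ∩ circle(D,6.00): a=8.0127, h=5.9830
  candidates: C₊=(10.4520,5.7969) cross=50.638; C₋=(12.6618,-5.9634) cross=-50.638
  mode - wants cross < 0 → take C=(12.6618,-5.9634) (cross=-50.638)
ex = (C−B)/|BC| = (0.8980,-0.4400); ey = (0.4400,0.8980)
P = B + -0.75·ex + 2.66·ey = (4.1791,1.1557)

4.18 1.16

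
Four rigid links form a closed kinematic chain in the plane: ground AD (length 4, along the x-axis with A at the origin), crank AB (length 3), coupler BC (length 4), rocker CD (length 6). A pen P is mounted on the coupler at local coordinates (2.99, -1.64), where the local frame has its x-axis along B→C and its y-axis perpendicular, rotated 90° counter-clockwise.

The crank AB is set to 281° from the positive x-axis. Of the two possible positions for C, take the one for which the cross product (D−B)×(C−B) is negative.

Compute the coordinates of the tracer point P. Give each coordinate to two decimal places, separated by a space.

1.32 -6.27

A=(0,0), D=(4.00,0)
B = A + 3.00·(cos281°, sin281°) = (0.5724, -2.9449)
|BD| = 4.5189
circle(B,4.00) ∩ circle(D,6.00): a=0.0465, h=3.9997
  candidates: C₊=(-1.9988,0.1192) cross=18.074; C₋=(3.2143,-5.9483) cross=-18.074
  mode - wants cross < 0 → take C=(3.2143,-5.9483) (cross=-18.074)
ex = (C−B)/|BC| = (0.6605,-0.7509); ey = (0.7509,0.6605)
P = B + 2.99·ex + -1.64·ey = (1.3158,-6.2731)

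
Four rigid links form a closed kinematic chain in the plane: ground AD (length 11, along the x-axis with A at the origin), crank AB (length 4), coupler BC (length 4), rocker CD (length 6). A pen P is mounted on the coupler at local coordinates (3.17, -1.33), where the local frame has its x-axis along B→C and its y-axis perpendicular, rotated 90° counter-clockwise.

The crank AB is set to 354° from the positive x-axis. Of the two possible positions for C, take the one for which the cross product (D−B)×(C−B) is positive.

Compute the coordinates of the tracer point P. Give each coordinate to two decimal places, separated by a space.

6.65 1.75

A=(0,0), D=(11.00,0)
B = A + 4.00·(cos354°, sin354°) = (3.9781, -0.4181)
|BD| = 7.0343
circle(B,4.00) ∩ circle(D,6.00): a=2.0956, h=3.4071
  candidates: C₊=(5.8674,3.1076) cross=23.967; C₋=(6.2725,-3.6947) cross=-23.967
  mode + wants cross > 0 → take C=(5.8674,3.1076) (cross=23.967)
ex = (C−B)/|BC| = (0.4723,0.8814); ey = (-0.8814,0.4723)
P = B + 3.17·ex + -1.33·ey = (6.6477,1.7478)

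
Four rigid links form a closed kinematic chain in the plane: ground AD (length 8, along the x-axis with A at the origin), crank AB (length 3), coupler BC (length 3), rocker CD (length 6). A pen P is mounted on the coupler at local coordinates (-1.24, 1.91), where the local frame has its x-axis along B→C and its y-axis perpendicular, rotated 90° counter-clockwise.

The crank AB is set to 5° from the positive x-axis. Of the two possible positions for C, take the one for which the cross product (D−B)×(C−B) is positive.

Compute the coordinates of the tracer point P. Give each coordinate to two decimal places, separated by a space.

A=(0,0), D=(8.00,0)
B = A + 3.00·(cos5°, sin5°) = (2.9886, 0.2615)
|BD| = 5.0182
circle(B,3.00) ∩ circle(D,6.00): a=-0.1811, h=2.9945
  candidates: C₊=(2.9638,3.2614) cross=15.027; C₋=(2.6517,-2.7196) cross=-15.027
  mode + wants cross > 0 → take C=(2.9638,3.2614) (cross=15.027)
ex = (C−B)/|BC| = (-0.0083,1.0000); ey = (-1.0000,-0.0083)
P = B + -1.24·ex + 1.91·ey = (1.0889,-0.9943)

1.09 -0.99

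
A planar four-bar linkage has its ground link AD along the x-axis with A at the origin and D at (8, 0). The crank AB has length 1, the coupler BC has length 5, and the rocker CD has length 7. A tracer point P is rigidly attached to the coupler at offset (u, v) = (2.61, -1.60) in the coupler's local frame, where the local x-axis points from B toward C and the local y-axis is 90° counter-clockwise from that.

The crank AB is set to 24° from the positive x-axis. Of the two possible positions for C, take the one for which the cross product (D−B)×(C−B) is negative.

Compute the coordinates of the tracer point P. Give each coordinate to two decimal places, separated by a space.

A=(0,0), D=(8.00,0)
B = A + 1.00·(cos24°, sin24°) = (0.9135, 0.4067)
|BD| = 7.0981
circle(B,5.00) ∩ circle(D,7.00): a=1.8585, h=4.6418
  candidates: C₊=(3.0349,4.9344) cross=32.948; C₋=(2.5030,-4.3339) cross=-32.948
  mode - wants cross < 0 → take C=(2.5030,-4.3339) (cross=-32.948)
ex = (C−B)/|BC| = (0.3179,-0.9481); ey = (0.9481,0.3179)
P = B + 2.61·ex + -1.60·ey = (0.2262,-2.5765)

0.23 -2.58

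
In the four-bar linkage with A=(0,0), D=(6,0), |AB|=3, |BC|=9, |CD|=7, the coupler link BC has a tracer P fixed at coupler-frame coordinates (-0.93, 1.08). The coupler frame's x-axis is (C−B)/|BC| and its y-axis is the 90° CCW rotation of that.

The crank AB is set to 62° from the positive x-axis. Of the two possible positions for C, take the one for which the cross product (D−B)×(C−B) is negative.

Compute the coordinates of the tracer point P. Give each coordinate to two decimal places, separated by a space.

A=(0,0), D=(6.00,0)
B = A + 3.00·(cos62°, sin62°) = (1.4084, 2.6488)
|BD| = 5.3009
circle(B,9.00) ∩ circle(D,7.00): a=5.6688, h=6.9903
  candidates: C₊=(9.8118,5.8711) cross=37.055; C₋=(2.8257,-6.2389) cross=-37.055
  mode - wants cross < 0 → take C=(2.8257,-6.2389) (cross=-37.055)
ex = (C−B)/|BC| = (0.1575,-0.9875); ey = (0.9875,0.1575)
P = B + -0.93·ex + 1.08·ey = (2.3285,3.7373)

2.33 3.74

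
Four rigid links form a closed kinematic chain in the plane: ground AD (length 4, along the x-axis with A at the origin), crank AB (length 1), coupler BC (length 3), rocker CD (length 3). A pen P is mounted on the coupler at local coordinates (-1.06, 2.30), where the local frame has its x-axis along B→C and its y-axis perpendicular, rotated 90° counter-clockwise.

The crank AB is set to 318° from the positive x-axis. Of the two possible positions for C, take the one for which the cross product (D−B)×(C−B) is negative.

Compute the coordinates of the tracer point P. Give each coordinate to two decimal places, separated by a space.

1.61 1.71

A=(0,0), D=(4.00,0)
B = A + 1.00·(cos318°, sin318°) = (0.7431, -0.6691)
|BD| = 3.3249
circle(B,3.00) ∩ circle(D,3.00): a=1.6624, h=2.4973
  candidates: C₊=(1.8690,2.1116) cross=8.303; C₋=(2.8741,-2.7807) cross=-8.303
  mode - wants cross < 0 → take C=(2.8741,-2.7807) (cross=-8.303)
ex = (C−B)/|BC| = (0.7103,-0.7039); ey = (0.7039,0.7103)
P = B + -1.06·ex + 2.30·ey = (1.6091,1.7107)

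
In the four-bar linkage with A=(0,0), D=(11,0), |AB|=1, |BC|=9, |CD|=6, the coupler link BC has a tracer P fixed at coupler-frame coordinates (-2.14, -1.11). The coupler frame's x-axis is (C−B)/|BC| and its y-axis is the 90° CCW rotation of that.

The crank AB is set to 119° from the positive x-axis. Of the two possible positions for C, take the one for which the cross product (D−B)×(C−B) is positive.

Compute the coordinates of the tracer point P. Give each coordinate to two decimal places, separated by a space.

-1.90 -1.08

A=(0,0), D=(11.00,0)
B = A + 1.00·(cos119°, sin119°) = (-0.4848, 0.8746)
|BD| = 11.5181
circle(B,9.00) ∩ circle(D,6.00): a=7.7125, h=4.6387
  candidates: C₊=(7.5576,4.9143) cross=53.429; C₋=(6.8532,-4.3363) cross=-53.429
  mode + wants cross > 0 → take C=(7.5576,4.9143) (cross=53.429)
ex = (C−B)/|BC| = (0.8936,0.4489); ey = (-0.4489,0.8936)
P = B + -2.14·ex + -1.11·ey = (-1.8989,-1.0778)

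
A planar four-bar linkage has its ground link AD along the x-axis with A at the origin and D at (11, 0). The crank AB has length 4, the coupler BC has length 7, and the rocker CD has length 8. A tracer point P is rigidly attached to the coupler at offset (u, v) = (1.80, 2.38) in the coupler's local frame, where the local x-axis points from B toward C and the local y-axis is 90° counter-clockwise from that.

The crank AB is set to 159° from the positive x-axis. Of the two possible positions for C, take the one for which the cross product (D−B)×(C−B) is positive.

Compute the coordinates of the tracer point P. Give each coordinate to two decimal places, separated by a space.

-2.12 3.94

A=(0,0), D=(11.00,0)
B = A + 4.00·(cos159°, sin159°) = (-3.7343, 1.4335)
|BD| = 14.8039
circle(B,7.00) ∩ circle(D,8.00): a=6.8953, h=1.2061
  candidates: C₊=(3.2454,1.9662) cross=17.854; C₋=(3.0118,-0.4346) cross=-17.854
  mode + wants cross > 0 → take C=(3.2454,1.9662) (cross=17.854)
ex = (C−B)/|BC| = (0.9971,0.0761); ey = (-0.0761,0.9971)
P = B + 1.80·ex + 2.38·ey = (-2.1207,3.9436)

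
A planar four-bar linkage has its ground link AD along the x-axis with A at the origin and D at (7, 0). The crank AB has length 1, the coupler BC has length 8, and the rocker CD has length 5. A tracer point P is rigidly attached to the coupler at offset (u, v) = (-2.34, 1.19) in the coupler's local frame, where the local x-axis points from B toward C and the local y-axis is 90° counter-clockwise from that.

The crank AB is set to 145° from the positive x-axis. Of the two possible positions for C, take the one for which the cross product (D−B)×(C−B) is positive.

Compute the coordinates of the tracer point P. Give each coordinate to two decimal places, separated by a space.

A=(0,0), D=(7.00,0)
B = A + 1.00·(cos145°, sin145°) = (-0.8192, 0.5736)
|BD| = 7.8402
circle(B,8.00) ∩ circle(D,5.00): a=6.4073, h=4.7903
  candidates: C₊=(5.9214,4.8823) cross=37.557; C₋=(5.2205,-4.6726) cross=-37.557
  mode + wants cross > 0 → take C=(5.9214,4.8823) (cross=37.557)
ex = (C−B)/|BC| = (0.8426,0.5386); ey = (-0.5386,0.8426)
P = B + -2.34·ex + 1.19·ey = (-3.4317,0.3159)

-3.43 0.32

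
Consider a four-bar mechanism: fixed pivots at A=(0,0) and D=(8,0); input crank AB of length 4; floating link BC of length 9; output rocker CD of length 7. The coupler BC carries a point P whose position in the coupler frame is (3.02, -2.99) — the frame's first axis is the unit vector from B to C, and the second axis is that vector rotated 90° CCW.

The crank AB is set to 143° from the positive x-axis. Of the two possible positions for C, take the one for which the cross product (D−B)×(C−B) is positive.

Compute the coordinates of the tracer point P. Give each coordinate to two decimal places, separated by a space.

A=(0,0), D=(8.00,0)
B = A + 4.00·(cos143°, sin143°) = (-3.1945, 2.4073)
|BD| = 11.4504
circle(B,9.00) ∩ circle(D,7.00): a=7.1225, h=5.5018
  candidates: C₊=(4.9255,6.2887) cross=62.998; C₋=(2.6122,-4.4689) cross=-62.998
  mode + wants cross > 0 → take C=(4.9255,6.2887) (cross=62.998)
ex = (C−B)/|BC| = (0.9022,0.4313); ey = (-0.4313,0.9022)
P = B + 3.02·ex + -2.99·ey = (0.8197,1.0120)

0.82 1.01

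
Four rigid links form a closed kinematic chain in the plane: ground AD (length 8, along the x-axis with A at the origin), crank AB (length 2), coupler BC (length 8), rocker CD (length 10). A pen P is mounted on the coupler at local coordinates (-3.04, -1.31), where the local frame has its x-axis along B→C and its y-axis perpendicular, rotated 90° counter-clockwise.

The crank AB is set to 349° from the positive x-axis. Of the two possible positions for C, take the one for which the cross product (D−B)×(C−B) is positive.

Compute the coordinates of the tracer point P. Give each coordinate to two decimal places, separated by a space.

3.44 -3.34

A=(0,0), D=(8.00,0)
B = A + 2.00·(cos349°, sin349°) = (1.9633, -0.3816)
|BD| = 6.0488
circle(B,8.00) ∩ circle(D,10.00): a=0.0486, h=7.9999
  candidates: C₊=(1.5070,7.6054) cross=48.389; C₋=(2.5165,-8.3625) cross=-48.389
  mode + wants cross > 0 → take C=(1.5070,7.6054) (cross=48.389)
ex = (C−B)/|BC| = (-0.0570,0.9984); ey = (-0.9984,-0.0570)
P = B + -3.04·ex + -1.31·ey = (3.4445,-3.3420)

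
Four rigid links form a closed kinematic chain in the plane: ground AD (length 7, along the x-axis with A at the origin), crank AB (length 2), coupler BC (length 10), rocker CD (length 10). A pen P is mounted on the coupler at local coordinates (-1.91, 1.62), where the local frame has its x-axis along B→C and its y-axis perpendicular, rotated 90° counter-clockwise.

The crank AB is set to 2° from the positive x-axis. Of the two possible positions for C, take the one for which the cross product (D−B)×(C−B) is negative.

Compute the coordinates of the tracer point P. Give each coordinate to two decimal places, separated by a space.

3.12 2.31

A=(0,0), D=(7.00,0)
B = A + 2.00·(cos2°, sin2°) = (1.9988, 0.0698)
|BD| = 5.0017
circle(B,10.00) ∩ circle(D,10.00): a=2.5009, h=9.6822
  candidates: C₊=(4.6345,9.7162) cross=48.428; C₋=(4.3643,-9.6464) cross=-48.428
  mode - wants cross < 0 → take C=(4.3643,-9.6464) (cross=-48.428)
ex = (C−B)/|BC| = (0.2365,-0.9716); ey = (0.9716,0.2365)
P = B + -1.91·ex + 1.62·ey = (3.1210,2.3088)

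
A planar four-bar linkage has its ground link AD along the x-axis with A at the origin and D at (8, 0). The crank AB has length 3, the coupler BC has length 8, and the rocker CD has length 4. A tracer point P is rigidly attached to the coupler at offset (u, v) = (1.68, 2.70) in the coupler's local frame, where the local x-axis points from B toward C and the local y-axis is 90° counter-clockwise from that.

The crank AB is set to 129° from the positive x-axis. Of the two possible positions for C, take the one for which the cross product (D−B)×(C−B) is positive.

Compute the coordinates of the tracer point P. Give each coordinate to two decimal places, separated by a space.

-0.61 5.24

A=(0,0), D=(8.00,0)
B = A + 3.00·(cos129°, sin129°) = (-1.8880, 2.3314)
|BD| = 10.1591
circle(B,8.00) ∩ circle(D,4.00): a=7.4420, h=2.9355
  candidates: C₊=(6.0291,3.4807) cross=29.822; C₋=(4.6817,-2.2336) cross=-29.822
  mode + wants cross > 0 → take C=(6.0291,3.4807) (cross=29.822)
ex = (C−B)/|BC| = (0.9896,0.1437); ey = (-0.1437,0.9896)
P = B + 1.68·ex + 2.70·ey = (-0.6133,5.2448)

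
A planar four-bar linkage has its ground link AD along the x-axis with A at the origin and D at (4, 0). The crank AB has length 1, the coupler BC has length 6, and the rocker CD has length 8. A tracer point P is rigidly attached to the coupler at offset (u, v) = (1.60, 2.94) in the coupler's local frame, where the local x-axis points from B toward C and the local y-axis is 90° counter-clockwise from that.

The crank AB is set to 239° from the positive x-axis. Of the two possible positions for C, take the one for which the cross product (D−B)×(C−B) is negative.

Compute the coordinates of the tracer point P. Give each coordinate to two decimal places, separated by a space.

A=(0,0), D=(4.00,0)
B = A + 1.00·(cos239°, sin239°) = (-0.5150, -0.8572)
|BD| = 4.5957
circle(B,6.00) ∩ circle(D,8.00): a=-0.7485, h=5.9531
  candidates: C₊=(-2.3608,4.8519) cross=27.359; C₋=(-0.1400,-6.8454) cross=-27.359
  mode - wants cross < 0 → take C=(-0.1400,-6.8454) (cross=-27.359)
ex = (C−B)/|BC| = (0.0625,-0.9980); ey = (0.9980,0.0625)
P = B + 1.60·ex + 2.94·ey = (2.5192,-2.2703)

2.52 -2.27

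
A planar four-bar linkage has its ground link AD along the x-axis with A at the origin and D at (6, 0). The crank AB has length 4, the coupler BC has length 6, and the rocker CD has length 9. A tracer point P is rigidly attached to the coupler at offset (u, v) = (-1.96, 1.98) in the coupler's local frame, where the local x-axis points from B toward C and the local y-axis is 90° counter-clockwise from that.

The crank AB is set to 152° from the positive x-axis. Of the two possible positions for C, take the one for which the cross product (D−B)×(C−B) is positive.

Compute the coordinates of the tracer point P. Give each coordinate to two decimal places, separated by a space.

A=(0,0), D=(6.00,0)
B = A + 4.00·(cos152°, sin152°) = (-3.5318, 1.8779)
|BD| = 9.7150
circle(B,6.00) ∩ circle(D,9.00): a=2.5415, h=5.4351
  candidates: C₊=(0.0124,6.7193) cross=52.802; C₋=(-2.0888,-3.9460) cross=-52.802
  mode + wants cross > 0 → take C=(0.0124,6.7193) (cross=52.802)
ex = (C−B)/|BC| = (0.5907,0.8069); ey = (-0.8069,0.5907)
P = B + -1.96·ex + 1.98·ey = (-6.2872,1.4659)

-6.29 1.47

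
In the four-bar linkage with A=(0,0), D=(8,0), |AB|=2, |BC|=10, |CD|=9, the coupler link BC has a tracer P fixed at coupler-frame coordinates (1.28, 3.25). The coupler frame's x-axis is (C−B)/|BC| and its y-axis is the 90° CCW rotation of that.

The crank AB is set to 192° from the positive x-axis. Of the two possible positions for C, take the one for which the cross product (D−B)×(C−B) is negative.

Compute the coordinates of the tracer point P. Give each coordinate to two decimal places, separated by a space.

1.38 0.62

A=(0,0), D=(8.00,0)
B = A + 2.00·(cos192°, sin192°) = (-1.9563, -0.4158)
|BD| = 9.9650
circle(B,10.00) ∩ circle(D,9.00): a=5.9358, h=8.0477
  candidates: C₊=(3.6385,7.8726) cross=80.195; C₋=(4.3102,-8.2089) cross=-80.195
  mode - wants cross < 0 → take C=(4.3102,-8.2089) (cross=-80.195)
ex = (C−B)/|BC| = (0.6266,-0.7793); ey = (0.7793,0.6266)
P = B + 1.28·ex + 3.25·ey = (1.3785,0.6233)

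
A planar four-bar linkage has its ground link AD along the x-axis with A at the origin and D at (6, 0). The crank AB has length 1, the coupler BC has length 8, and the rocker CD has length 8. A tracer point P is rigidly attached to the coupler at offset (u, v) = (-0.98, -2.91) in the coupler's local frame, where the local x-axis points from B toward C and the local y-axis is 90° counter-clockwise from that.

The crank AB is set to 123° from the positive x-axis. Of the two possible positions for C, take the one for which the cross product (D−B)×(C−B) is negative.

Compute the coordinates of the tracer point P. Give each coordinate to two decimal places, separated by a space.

-3.61 0.92

A=(0,0), D=(6.00,0)
B = A + 1.00·(cos123°, sin123°) = (-0.5446, 0.8387)
|BD| = 6.5982
circle(B,8.00) ∩ circle(D,8.00): a=3.2991, h=7.2881
  candidates: C₊=(3.6540,7.6483) cross=48.088; C₋=(1.8013,-6.8096) cross=-48.088
  mode - wants cross < 0 → take C=(1.8013,-6.8096) (cross=-48.088)
ex = (C−B)/|BC| = (0.2932,-0.9560); ey = (0.9560,0.2932)
P = B + -0.98·ex + -2.91·ey = (-3.6141,0.9222)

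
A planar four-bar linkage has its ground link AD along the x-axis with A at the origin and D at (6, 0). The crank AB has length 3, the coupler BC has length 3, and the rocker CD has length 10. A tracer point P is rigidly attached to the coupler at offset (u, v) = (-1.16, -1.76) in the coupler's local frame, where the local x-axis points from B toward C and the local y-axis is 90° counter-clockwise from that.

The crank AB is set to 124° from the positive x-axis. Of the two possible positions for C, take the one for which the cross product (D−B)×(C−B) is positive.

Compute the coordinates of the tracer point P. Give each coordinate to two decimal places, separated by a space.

0.31 1.80

A=(0,0), D=(6.00,0)
B = A + 3.00·(cos124°, sin124°) = (-1.6776, 2.4871)
|BD| = 8.0704
circle(B,3.00) ∩ circle(D,10.00): a=-1.6027, h=2.5360
  candidates: C₊=(-2.4207,5.3936) cross=20.466; C₋=(-3.9838,0.5685) cross=-20.466
  mode + wants cross > 0 → take C=(-2.4207,5.3936) (cross=20.466)
ex = (C−B)/|BC| = (-0.2477,0.9688); ey = (-0.9688,-0.2477)
P = B + -1.16·ex + -1.76·ey = (0.3149,1.7993)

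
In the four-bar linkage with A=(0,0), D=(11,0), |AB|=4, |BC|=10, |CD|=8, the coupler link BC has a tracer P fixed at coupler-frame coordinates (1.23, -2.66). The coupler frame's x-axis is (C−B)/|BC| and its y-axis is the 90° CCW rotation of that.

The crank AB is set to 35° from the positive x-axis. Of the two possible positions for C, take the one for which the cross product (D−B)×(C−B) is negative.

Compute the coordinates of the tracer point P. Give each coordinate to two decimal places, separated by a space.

A=(0,0), D=(11.00,0)
B = A + 4.00·(cos35°, sin35°) = (3.2766, 2.2943)
|BD| = 8.0570
circle(B,10.00) ∩ circle(D,8.00): a=6.2626, h=7.7962
  candidates: C₊=(11.4999,7.9844) cross=62.813; C₋=(7.0599,-6.9624) cross=-62.813
  mode - wants cross < 0 → take C=(7.0599,-6.9624) (cross=-62.813)
ex = (C−B)/|BC| = (0.3783,-0.9257); ey = (0.9257,0.3783)
P = B + 1.23·ex + -2.66·ey = (1.2797,0.1494)

1.28 0.15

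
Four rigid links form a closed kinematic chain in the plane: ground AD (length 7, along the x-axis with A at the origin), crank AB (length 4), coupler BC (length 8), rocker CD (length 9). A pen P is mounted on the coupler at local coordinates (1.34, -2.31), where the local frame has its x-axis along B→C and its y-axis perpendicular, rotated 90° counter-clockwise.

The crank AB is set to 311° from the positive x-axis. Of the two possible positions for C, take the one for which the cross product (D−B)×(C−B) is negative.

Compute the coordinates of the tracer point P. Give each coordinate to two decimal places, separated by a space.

A=(0,0), D=(7.00,0)
B = A + 4.00·(cos311°, sin311°) = (2.6242, -3.0188)
|BD| = 5.3161
circle(B,8.00) ∩ circle(D,9.00): a=1.0591, h=7.9296
  candidates: C₊=(-1.0070,4.1096) cross=42.154; C₋=(7.9990,-8.9444) cross=-42.154
  mode - wants cross < 0 → take C=(7.9990,-8.9444) (cross=-42.154)
ex = (C−B)/|BC| = (0.6718,-0.7407); ey = (0.7407,0.6718)
P = B + 1.34·ex + -2.31·ey = (1.8135,-5.5633)

1.81 -5.56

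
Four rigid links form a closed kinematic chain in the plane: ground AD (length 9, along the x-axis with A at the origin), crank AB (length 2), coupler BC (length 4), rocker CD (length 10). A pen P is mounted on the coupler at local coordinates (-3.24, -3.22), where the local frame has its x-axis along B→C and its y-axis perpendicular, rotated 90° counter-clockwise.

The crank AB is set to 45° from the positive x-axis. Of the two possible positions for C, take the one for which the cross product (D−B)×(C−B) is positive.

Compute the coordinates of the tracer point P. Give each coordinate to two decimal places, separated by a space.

A=(0,0), D=(9.00,0)
B = A + 2.00·(cos45°, sin45°) = (1.4142, 1.4142)
|BD| = 7.7165
circle(B,4.00) ∩ circle(D,10.00): a=-1.5846, h=3.6727
  candidates: C₊=(0.5295,5.3151) cross=28.341; C₋=(-0.8167,-1.9059) cross=-28.341
  mode + wants cross > 0 → take C=(0.5295,5.3151) (cross=28.341)
ex = (C−B)/|BC| = (-0.2212,0.9752); ey = (-0.9752,-0.2212)
P = B + -3.24·ex + -3.22·ey = (5.2711,-1.0334)

5.27 -1.03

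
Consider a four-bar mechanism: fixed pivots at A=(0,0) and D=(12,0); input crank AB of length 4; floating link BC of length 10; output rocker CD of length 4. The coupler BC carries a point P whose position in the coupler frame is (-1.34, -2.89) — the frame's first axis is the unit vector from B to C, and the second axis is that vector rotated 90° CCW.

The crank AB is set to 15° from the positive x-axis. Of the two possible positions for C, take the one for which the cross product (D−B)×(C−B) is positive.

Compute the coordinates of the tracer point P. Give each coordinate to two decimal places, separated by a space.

3.34 -2.11

A=(0,0), D=(12.00,0)
B = A + 4.00·(cos15°, sin15°) = (3.8637, 1.0353)
|BD| = 8.2019
circle(B,10.00) ∩ circle(D,4.00): a=9.2217, h=3.8678
  candidates: C₊=(13.4999,3.7082) cross=31.723; C₋=(12.5235,-3.9656) cross=-31.723
  mode + wants cross > 0 → take C=(13.4999,3.7082) (cross=31.723)
ex = (C−B)/|BC| = (0.9636,0.2673); ey = (-0.2673,0.9636)
P = B + -1.34·ex + -2.89·ey = (3.3449,-2.1077)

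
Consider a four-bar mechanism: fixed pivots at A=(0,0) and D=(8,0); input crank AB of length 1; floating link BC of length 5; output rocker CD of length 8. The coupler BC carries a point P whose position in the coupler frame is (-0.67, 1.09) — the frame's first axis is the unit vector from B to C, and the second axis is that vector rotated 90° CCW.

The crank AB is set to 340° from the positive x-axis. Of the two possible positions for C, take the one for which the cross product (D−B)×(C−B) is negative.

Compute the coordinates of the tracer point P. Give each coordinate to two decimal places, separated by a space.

1.87 0.54

A=(0,0), D=(8.00,0)
B = A + 1.00·(cos340°, sin340°) = (0.9397, -0.3420)
|BD| = 7.0686
circle(B,5.00) ∩ circle(D,8.00): a=0.7756, h=4.9395
  candidates: C₊=(1.4754,4.6292) cross=34.915; C₋=(1.9534,-5.2382) cross=-34.915
  mode - wants cross < 0 → take C=(1.9534,-5.2382) (cross=-34.915)
ex = (C−B)/|BC| = (0.2027,-0.9792); ey = (0.9792,0.2027)
P = B + -0.67·ex + 1.09·ey = (1.8712,0.5351)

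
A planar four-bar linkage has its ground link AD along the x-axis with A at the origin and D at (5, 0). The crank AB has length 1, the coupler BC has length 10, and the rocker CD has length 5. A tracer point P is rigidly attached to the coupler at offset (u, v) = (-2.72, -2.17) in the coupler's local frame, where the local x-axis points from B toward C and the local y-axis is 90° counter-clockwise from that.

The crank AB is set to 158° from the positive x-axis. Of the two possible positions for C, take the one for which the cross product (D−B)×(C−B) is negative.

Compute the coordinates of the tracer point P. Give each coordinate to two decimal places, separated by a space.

A=(0,0), D=(5.00,0)
B = A + 1.00·(cos158°, sin158°) = (-0.9272, 0.3746)
|BD| = 5.9390
circle(B,10.00) ∩ circle(D,5.00): a=9.2837, h=3.7166
  candidates: C₊=(8.5724,3.4982) cross=22.073; C₋=(8.1036,-3.9202) cross=-22.073
  mode - wants cross < 0 → take C=(8.1036,-3.9202) (cross=-22.073)
ex = (C−B)/|BC| = (0.9031,-0.4295); ey = (0.4295,0.9031)
P = B + -2.72·ex + -2.17·ey = (-4.3155,-0.4169)

-4.32 -0.42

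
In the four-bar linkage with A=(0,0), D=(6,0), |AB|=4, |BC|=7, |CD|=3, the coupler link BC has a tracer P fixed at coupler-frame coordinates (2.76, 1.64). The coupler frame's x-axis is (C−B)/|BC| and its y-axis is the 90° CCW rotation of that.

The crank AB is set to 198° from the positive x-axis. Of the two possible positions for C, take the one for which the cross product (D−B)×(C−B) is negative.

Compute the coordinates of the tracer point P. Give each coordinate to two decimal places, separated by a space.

A=(0,0), D=(6.00,0)
B = A + 4.00·(cos198°, sin198°) = (-3.8042, -1.2361)
|BD| = 9.8818
circle(B,7.00) ∩ circle(D,3.00): a=6.9648, h=0.7008
  candidates: C₊=(3.0182,0.3304) cross=6.925; C₋=(3.1936,-1.0601) cross=-6.925
  mode - wants cross < 0 → take C=(3.1936,-1.0601) (cross=-6.925)
ex = (C−B)/|BC| = (0.9997,0.0251); ey = (-0.0251,0.9997)
P = B + 2.76·ex + 1.64·ey = (-1.0863,0.4728)

-1.09 0.47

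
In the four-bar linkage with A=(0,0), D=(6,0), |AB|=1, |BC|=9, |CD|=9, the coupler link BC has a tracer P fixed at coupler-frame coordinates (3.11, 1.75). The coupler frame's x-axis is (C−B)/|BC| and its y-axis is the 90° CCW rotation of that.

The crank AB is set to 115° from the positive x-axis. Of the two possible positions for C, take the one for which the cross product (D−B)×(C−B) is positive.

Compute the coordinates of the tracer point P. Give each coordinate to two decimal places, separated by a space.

A=(0,0), D=(6.00,0)
B = A + 1.00·(cos115°, sin115°) = (-0.4226, 0.9063)
|BD| = 6.4862
circle(B,9.00) ∩ circle(D,9.00): a=3.2431, h=8.3954
  candidates: C₊=(3.9618,8.7662) cross=54.454; C₋=(1.6156,-7.8599) cross=-54.454
  mode + wants cross > 0 → take C=(3.9618,8.7662) (cross=54.454)
ex = (C−B)/|BC| = (0.4872,0.8733); ey = (-0.8733,0.4872)
P = B + 3.11·ex + 1.75·ey = (-0.4359,4.4748)

-0.44 4.47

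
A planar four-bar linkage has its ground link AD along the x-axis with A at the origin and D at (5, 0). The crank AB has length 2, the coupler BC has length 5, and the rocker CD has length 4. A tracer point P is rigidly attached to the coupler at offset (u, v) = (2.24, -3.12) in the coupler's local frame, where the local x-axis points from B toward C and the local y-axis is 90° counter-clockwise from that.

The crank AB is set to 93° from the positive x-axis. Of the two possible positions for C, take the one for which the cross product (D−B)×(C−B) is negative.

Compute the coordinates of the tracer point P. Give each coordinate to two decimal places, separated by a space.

A=(0,0), D=(5.00,0)
B = A + 2.00·(cos93°, sin93°) = (-0.1047, 1.9973)
|BD| = 5.4815
circle(B,5.00) ∩ circle(D,4.00): a=3.5617, h=3.5092
  candidates: C₊=(4.4908,3.9675) cross=19.236; C₋=(1.9336,-2.5684) cross=-19.236
  mode - wants cross < 0 → take C=(1.9336,-2.5684) (cross=-19.236)
ex = (C−B)/|BC| = (0.4076,-0.9131); ey = (0.9131,0.4076)
P = B + 2.24·ex + -3.12·ey = (-2.0405,-1.3200)

-2.04 -1.32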